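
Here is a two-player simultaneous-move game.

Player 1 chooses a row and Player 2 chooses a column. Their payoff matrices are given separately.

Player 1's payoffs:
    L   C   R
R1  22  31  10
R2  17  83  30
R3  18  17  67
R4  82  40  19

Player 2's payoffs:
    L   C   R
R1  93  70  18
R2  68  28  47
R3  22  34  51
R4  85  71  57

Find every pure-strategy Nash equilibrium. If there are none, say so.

Pure-strategy Nash equilibria: (R3, R); (R4, L)

Mark each player's best response to every combination of opponents' strategies; a profile where every player is best-responding is a pure Nash equilibrium.
Player 1 against L: payoffs 22, 17, 18, 82 → best response R4.
Player 1 against C: payoffs 31, 83, 17, 40 → best response R2.
Player 1 against R: payoffs 10, 30, 67, 19 → best response R3.
Player 2 against R1: payoffs 93, 70, 18 → best response L.
Player 2 against R2: payoffs 68, 28, 47 → best response L.
Player 2 against R3: payoffs 22, 34, 51 → best response R.
Player 2 against R4: payoffs 85, 71, 57 → best response L.
Mutual best responses: (R3, R); (R4, L).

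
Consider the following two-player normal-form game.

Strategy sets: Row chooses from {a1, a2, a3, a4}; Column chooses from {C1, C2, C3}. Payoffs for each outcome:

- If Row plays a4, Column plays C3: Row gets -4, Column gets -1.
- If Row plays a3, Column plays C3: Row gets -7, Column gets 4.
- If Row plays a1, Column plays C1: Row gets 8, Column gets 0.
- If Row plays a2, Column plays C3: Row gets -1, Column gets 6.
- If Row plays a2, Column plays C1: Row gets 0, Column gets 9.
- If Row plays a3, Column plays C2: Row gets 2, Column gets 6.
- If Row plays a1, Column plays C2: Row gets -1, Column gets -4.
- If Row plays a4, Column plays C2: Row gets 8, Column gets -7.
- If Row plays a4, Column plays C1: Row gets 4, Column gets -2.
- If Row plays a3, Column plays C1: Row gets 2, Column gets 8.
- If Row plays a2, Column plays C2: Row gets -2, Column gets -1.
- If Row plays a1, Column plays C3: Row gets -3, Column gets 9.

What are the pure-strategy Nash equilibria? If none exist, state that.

Row against C1: payoffs 8, 0, 2, 4 → best response a1.
Row against C2: payoffs -1, -2, 2, 8 → best response a4.
Row against C3: payoffs -3, -1, -7, -4 → best response a2.
Column against a1: payoffs 0, -4, 9 → best response C3.
Column against a2: payoffs 9, -1, 6 → best response C1.
Column against a3: payoffs 8, 6, 4 → best response C1.
Column against a4: payoffs -2, -7, -1 → best response C3.
No profile is a mutual best response for all players.

There is no pure-strategy Nash equilibrium.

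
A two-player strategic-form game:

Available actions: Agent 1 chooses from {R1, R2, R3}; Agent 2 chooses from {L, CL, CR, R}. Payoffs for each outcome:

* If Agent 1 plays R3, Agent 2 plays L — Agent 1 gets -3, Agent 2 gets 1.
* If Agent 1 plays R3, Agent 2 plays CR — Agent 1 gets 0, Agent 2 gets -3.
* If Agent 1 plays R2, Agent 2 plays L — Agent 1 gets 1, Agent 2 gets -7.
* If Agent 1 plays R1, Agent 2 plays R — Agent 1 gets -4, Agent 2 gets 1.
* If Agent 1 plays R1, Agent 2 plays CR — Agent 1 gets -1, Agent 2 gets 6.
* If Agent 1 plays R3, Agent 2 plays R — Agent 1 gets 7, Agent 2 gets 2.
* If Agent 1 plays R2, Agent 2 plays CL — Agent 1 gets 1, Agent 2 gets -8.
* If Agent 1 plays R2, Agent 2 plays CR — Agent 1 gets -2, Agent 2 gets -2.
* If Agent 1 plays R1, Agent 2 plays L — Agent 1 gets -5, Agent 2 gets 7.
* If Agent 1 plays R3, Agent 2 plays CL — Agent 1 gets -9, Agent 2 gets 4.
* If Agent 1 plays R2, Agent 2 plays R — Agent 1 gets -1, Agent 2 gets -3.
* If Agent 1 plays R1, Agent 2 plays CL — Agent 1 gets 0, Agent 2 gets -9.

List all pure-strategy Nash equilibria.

Agent 1 against L: payoffs -5, 1, -3 → best response R2.
Agent 1 against CL: payoffs 0, 1, -9 → best response R2.
Agent 1 against CR: payoffs -1, -2, 0 → best response R3.
Agent 1 against R: payoffs -4, -1, 7 → best response R3.
Agent 2 against R1: payoffs 7, -9, 6, 1 → best response L.
Agent 2 against R2: payoffs -7, -8, -2, -3 → best response CR.
Agent 2 against R3: payoffs 1, 4, -3, 2 → best response CL.
No profile is a mutual best response for all players.

none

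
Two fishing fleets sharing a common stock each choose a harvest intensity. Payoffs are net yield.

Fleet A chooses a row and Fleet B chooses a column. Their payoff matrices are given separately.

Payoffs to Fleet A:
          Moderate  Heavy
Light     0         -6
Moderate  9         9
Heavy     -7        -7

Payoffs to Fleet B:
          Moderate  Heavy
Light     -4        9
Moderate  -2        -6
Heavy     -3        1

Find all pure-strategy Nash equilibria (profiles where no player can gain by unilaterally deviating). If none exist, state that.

(Moderate, Moderate)

Check each profile: it is a Nash equilibrium iff no player can strictly gain by switching unilaterally.
(Light, Moderate): Fleet A can switch to Moderate (0 → 9). Not NE.
(Light, Heavy): Fleet A can switch to Moderate (-6 → 9). Not NE.
(Moderate, Moderate): Fleet A gets 9, best alternative 0; Fleet B gets -2, best alternative -6. No profitable deviation — NE.
(Moderate, Heavy): Fleet B can switch to Moderate (-6 → -2). Not NE.
(Heavy, Moderate): Fleet A can switch to Light (-7 → 0). Not NE.
(Heavy, Heavy): Fleet A can switch to Light (-7 → -6). Not NE.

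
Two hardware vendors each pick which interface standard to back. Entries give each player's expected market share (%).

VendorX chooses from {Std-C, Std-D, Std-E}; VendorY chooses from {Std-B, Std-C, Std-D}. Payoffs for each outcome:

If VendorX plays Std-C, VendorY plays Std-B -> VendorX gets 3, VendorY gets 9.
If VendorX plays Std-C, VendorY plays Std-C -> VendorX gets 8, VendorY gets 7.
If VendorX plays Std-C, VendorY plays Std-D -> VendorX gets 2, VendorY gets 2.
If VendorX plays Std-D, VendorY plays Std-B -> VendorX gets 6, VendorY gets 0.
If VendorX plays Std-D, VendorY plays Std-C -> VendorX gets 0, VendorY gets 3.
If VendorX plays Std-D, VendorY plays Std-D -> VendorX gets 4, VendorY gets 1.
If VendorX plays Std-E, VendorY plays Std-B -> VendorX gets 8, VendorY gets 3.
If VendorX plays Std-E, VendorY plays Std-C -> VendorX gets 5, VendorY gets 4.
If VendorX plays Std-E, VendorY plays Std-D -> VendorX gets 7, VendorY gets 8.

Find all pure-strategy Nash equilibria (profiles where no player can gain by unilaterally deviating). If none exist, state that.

For each strategy profile, look for a profitable unilateral deviation.
(Std-C, Std-B): VendorX can switch to Std-D (3 → 6). Not NE.
(Std-C, Std-C): VendorY can switch to Std-B (7 → 9). Not NE.
(Std-C, Std-D): VendorX can switch to Std-D (2 → 4). Not NE.
(Std-D, Std-B): VendorX can switch to Std-E (6 → 8). Not NE.
(Std-D, Std-C): VendorX can switch to Std-C (0 → 8). Not NE.
(Std-D, Std-D): VendorX can switch to Std-E (4 → 7). Not NE.
(Std-E, Std-B): VendorY can switch to Std-C (3 → 4). Not NE.
(Std-E, Std-C): VendorX can switch to Std-C (5 → 8). Not NE.
(Std-E, Std-D): VendorX gets 7, best alternative 4; VendorY gets 8, best alternative 4. No profitable deviation — NE.

(Std-E, Std-D)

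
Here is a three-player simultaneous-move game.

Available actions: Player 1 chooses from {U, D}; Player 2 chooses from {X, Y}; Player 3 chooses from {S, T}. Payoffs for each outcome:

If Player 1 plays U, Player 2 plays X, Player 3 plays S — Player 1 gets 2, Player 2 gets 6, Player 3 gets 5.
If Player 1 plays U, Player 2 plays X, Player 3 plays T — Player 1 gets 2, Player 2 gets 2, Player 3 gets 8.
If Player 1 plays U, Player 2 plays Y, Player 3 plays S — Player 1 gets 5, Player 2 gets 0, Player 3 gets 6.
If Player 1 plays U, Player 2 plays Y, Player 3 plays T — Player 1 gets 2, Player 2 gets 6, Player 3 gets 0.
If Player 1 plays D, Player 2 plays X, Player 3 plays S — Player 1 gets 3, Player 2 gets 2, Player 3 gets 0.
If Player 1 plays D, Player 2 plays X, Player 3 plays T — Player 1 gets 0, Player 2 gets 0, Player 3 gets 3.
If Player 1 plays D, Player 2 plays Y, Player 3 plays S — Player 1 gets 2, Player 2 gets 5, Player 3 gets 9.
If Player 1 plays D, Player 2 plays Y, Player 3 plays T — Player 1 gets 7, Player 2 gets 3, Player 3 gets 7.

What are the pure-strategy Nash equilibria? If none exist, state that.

none

For each player, find the best response to each opponent profile; mutual best responses are the pure NE.
Player 1 against (X, S): payoffs 2, 3 → best response D.
Player 1 against (X, T): payoffs 2, 0 → best response U.
Player 1 against (Y, S): payoffs 5, 2 → best response U.
Player 1 against (Y, T): payoffs 2, 7 → best response D.
Player 2 against (U, S): payoffs 6, 0 → best response X.
Player 2 against (U, T): payoffs 2, 6 → best response Y.
Player 2 against (D, S): payoffs 2, 5 → best response Y.
Player 2 against (D, T): payoffs 0, 3 → best response Y.
Player 3 against (U, X): payoffs 5, 8 → best response T.
Player 3 against (U, Y): payoffs 6, 0 → best response S.
Player 3 against (D, X): payoffs 0, 3 → best response T.
Player 3 against (D, Y): payoffs 9, 7 → best response S.
No profile is a mutual best response for all players.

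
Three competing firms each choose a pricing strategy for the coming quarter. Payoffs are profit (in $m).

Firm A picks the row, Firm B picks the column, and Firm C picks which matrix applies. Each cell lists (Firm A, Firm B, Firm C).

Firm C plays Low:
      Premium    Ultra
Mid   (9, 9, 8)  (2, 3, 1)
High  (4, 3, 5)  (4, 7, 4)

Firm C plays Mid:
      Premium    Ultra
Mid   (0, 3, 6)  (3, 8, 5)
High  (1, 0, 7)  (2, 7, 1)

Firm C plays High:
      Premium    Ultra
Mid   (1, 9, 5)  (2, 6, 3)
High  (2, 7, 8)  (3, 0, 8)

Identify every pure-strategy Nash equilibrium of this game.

Pure-strategy Nash equilibria: (Mid, Premium, Low), (Mid, Ultra, Mid), (High, Premium, High)

(Mid, Premium, Low): Firm A gets 9, best alternative 4; Firm B gets 9, best alternative 3; Firm C gets 8, best alternative 6. No profitable deviation — NE.
(Mid, Premium, Mid): Firm A can switch to High (0 → 1). Not NE.
(Mid, Premium, High): Firm A can switch to High (1 → 2). Not NE.
(Mid, Ultra, Low): Firm A can switch to High (2 → 4). Not NE.
(Mid, Ultra, Mid): Firm A gets 3, best alternative 2; Firm B gets 8, best alternative 3; Firm C gets 5, best alternative 3. No profitable deviation — NE.
(Mid, Ultra, High): Firm A can switch to High (2 → 3). Not NE.
(High, Premium, Low): Firm A can switch to Mid (4 → 9). Not NE.
(High, Premium, Mid): Firm B can switch to Ultra (0 → 7). Not NE.
(High, Premium, High): Firm A gets 2, best alternative 1; Firm B gets 7, best alternative 0; Firm C gets 8, best alternative 7. No profitable deviation — NE.
(High, Ultra, Low): Firm C can switch to High (4 → 8). Not NE.
(High, Ultra, Mid): Firm A can switch to Mid (2 → 3). Not NE.
(High, Ultra, High): Firm B can switch to Premium (0 → 7). Not NE.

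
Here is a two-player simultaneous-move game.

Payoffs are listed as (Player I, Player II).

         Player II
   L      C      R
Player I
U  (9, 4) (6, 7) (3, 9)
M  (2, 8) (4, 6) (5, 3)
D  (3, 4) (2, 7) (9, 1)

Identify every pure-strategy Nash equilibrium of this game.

No pure-strategy Nash equilibrium.

Player I against L: payoffs 9, 2, 3 → best response U.
Player I against C: payoffs 6, 4, 2 → best response U.
Player I against R: payoffs 3, 5, 9 → best response D.
Player II against U: payoffs 4, 7, 9 → best response R.
Player II against M: payoffs 8, 6, 3 → best response L.
Player II against D: payoffs 4, 7, 1 → best response C.
No profile is a mutual best response for all players.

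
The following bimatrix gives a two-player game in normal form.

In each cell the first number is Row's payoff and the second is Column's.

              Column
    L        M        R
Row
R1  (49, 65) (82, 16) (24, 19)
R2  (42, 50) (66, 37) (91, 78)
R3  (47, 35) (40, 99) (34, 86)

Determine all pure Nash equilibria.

For each player, find the best response to each opponent profile; mutual best responses are the pure NE.
Row against L: payoffs 49, 42, 47 → best response R1.
Row against M: payoffs 82, 66, 40 → best response R1.
Row against R: payoffs 24, 91, 34 → best response R2.
Column against R1: payoffs 65, 16, 19 → best response L.
Column against R2: payoffs 50, 37, 78 → best response R.
Column against R3: payoffs 35, 99, 86 → best response M.
Mutual best responses: (R1, L); (R2, R).

Pure-strategy Nash equilibria: (R1, L); (R2, R)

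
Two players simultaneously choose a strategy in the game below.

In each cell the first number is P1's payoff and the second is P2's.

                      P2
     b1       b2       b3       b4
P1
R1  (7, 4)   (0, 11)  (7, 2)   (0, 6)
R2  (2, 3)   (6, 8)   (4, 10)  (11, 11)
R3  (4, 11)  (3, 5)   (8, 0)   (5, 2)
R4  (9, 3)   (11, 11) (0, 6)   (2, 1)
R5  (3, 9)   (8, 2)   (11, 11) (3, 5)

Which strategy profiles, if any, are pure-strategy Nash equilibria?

Mark each player's best response to every combination of opponents' strategies; a profile where every player is best-responding is a pure Nash equilibrium.
P1 against b1: payoffs 7, 2, 4, 9, 3 → best response R4.
P1 against b2: payoffs 0, 6, 3, 11, 8 → best response R4.
P1 against b3: payoffs 7, 4, 8, 0, 11 → best response R5.
P1 against b4: payoffs 0, 11, 5, 2, 3 → best response R2.
P2 against R1: payoffs 4, 11, 2, 6 → best response b2.
P2 against R2: payoffs 3, 8, 10, 11 → best response b4.
P2 against R3: payoffs 11, 5, 0, 2 → best response b1.
P2 against R4: payoffs 3, 11, 6, 1 → best response b2.
P2 against R5: payoffs 9, 2, 11, 5 → best response b3.
Mutual best responses: (R2, b4); (R4, b2); (R5, b3).

The pure Nash equilibria are (R2, b4); (R4, b2); (R5, b3).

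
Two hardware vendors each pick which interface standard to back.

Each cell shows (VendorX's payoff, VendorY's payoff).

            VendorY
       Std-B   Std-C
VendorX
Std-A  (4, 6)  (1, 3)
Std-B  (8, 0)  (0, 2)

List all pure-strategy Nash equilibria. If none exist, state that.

(Std-A, Std-B): VendorX can switch to Std-B (4 → 8). Not NE.
(Std-A, Std-C): VendorY can switch to Std-B (3 → 6). Not NE.
(Std-B, Std-B): VendorY can switch to Std-C (0 → 2). Not NE.
(Std-B, Std-C): VendorX can switch to Std-A (0 → 1). Not NE.

none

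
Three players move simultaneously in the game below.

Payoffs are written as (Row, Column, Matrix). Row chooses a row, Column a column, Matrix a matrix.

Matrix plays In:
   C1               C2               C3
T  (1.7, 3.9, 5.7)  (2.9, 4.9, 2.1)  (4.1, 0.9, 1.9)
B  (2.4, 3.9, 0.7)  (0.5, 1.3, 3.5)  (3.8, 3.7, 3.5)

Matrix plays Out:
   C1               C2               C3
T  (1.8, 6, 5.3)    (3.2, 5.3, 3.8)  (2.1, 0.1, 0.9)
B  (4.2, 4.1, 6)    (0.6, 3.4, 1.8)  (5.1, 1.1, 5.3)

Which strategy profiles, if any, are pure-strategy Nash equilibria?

Mark each player's best response to every combination of opponents' strategies; a profile where every player is best-responding is a pure Nash equilibrium.
Row against (C1, In): payoffs 1.7, 2.4 → best response B.
Row against (C1, Out): payoffs 1.8, 4.2 → best response B.
Row against (C2, In): payoffs 2.9, 0.5 → best response T.
Row against (C2, Out): payoffs 3.2, 0.6 → best response T.
Row against (C3, In): payoffs 4.1, 3.8 → best response T.
Row against (C3, Out): payoffs 2.1, 5.1 → best response B.
Column against (T, In): payoffs 3.9, 4.9, 0.9 → best response C2.
Column against (T, Out): payoffs 6, 5.3, 0.1 → best response C1.
Column against (B, In): payoffs 3.9, 1.3, 3.7 → best response C1.
Column against (B, Out): payoffs 4.1, 3.4, 1.1 → best response C1.
Matrix against (T, C1): payoffs 5.7, 5.3 → best response In.
Matrix against (T, C2): payoffs 2.1, 3.8 → best response Out.
Matrix against (T, C3): payoffs 1.9, 0.9 → best response In.
Matrix against (B, C1): payoffs 0.7, 6 → best response Out.
Matrix against (B, C2): payoffs 3.5, 1.8 → best response In.
Matrix against (B, C3): payoffs 3.5, 5.3 → best response Out.
Mutual best responses: (B, C1, Out).

The unique pure-strategy Nash equilibrium is (B, C1, Out).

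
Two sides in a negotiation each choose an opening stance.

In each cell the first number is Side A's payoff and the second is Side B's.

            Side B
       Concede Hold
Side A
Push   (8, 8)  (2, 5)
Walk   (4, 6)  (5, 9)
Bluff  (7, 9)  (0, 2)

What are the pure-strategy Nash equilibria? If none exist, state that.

(Push, Concede), (Walk, Hold)

Side A against Concede: payoffs 8, 4, 7 → best response Push.
Side A against Hold: payoffs 2, 5, 0 → best response Walk.
Side B against Push: payoffs 8, 5 → best response Concede.
Side B against Walk: payoffs 6, 9 → best response Hold.
Side B against Bluff: payoffs 9, 2 → best response Concede.
Mutual best responses: (Push, Concede); (Walk, Hold).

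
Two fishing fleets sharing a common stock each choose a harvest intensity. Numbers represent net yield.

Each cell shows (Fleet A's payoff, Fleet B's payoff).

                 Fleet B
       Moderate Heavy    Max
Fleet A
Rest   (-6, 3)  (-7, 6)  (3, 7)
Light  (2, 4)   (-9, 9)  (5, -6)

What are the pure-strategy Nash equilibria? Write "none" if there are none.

For each player, find the best response to each opponent profile; mutual best responses are the pure NE.
Fleet A against Moderate: payoffs -6, 2 → best response Light.
Fleet A against Heavy: payoffs -7, -9 → best response Rest.
Fleet A against Max: payoffs 3, 5 → best response Light.
Fleet B against Rest: payoffs 3, 6, 7 → best response Max.
Fleet B against Light: payoffs 4, 9, -6 → best response Heavy.
No profile is a mutual best response for all players.

none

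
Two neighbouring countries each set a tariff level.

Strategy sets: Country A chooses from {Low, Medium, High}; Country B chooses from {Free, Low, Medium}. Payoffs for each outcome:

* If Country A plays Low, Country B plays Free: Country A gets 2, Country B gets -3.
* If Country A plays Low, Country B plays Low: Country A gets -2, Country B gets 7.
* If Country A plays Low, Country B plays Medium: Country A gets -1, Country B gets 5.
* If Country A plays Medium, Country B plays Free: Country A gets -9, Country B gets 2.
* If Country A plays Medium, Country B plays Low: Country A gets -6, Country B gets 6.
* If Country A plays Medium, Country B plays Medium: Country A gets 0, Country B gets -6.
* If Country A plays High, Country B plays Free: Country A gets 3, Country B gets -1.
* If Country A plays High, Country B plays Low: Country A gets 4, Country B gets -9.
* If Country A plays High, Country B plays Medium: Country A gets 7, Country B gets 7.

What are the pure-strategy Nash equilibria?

Mark each player's best response to every combination of opponents' strategies; a profile where every player is best-responding is a pure Nash equilibrium.
Country A against Free: payoffs 2, -9, 3 → best response High.
Country A against Low: payoffs -2, -6, 4 → best response High.
Country A against Medium: payoffs -1, 0, 7 → best response High.
Country B against Low: payoffs -3, 7, 5 → best response Low.
Country B against Medium: payoffs 2, 6, -6 → best response Low.
Country B against High: payoffs -1, -9, 7 → best response Medium.
Mutual best responses: (High, Medium).

The unique pure-strategy Nash equilibrium is (High, Medium).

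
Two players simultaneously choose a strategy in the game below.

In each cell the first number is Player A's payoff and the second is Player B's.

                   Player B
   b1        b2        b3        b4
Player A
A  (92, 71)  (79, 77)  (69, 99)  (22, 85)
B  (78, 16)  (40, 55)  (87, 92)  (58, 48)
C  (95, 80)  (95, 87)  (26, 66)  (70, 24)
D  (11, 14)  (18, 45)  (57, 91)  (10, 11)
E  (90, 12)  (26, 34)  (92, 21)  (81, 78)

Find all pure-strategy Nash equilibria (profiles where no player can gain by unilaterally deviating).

(A, b1): Player A can switch to C (92 → 95). Not NE.
(A, b2): Player A can switch to C (79 → 95). Not NE.
(A, b3): Player A can switch to B (69 → 87). Not NE.
(A, b4): Player A can switch to B (22 → 58). Not NE.
(B, b1): Player A can switch to A (78 → 92). Not NE.
(B, b2): Player A can switch to A (40 → 79). Not NE.
(B, b3): Player A can switch to E (87 → 92). Not NE.
(B, b4): Player A can switch to C (58 → 70). Not NE.
(C, b2): Player A gets 95, best alternative 79; Player B gets 87, best alternative 80. No profitable deviation — NE.
(E, b4): Player A gets 81, best alternative 70; Player B gets 78, best alternative 34. No profitable deviation — NE.
(The remaining 10 profiles each have a profitable deviation by the same check.)

Pure-strategy Nash equilibria: (C, b2), (E, b4)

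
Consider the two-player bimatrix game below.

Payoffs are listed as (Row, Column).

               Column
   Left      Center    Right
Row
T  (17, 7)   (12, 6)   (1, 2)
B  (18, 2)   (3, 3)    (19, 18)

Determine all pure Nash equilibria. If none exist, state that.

(T, Left): Row can switch to B (17 → 18). Not NE.
(T, Center): Column can switch to Left (6 → 7). Not NE.
(T, Right): Row can switch to B (1 → 19). Not NE.
(B, Left): Column can switch to Center (2 → 3). Not NE.
(B, Center): Row can switch to T (3 → 12). Not NE.
(B, Right): Row gets 19, best alternative 1; Column gets 18, best alternative 3. No profitable deviation — NE.

(B, Right)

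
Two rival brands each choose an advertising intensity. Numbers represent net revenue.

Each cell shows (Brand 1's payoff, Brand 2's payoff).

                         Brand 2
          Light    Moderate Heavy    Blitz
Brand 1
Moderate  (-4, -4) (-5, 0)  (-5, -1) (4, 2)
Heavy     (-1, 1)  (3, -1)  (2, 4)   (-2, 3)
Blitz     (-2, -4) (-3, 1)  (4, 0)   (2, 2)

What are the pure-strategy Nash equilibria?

(Moderate, Light): Brand 1 can switch to Heavy (-4 → -1). Not NE.
(Moderate, Moderate): Brand 1 can switch to Heavy (-5 → 3). Not NE.
(Moderate, Heavy): Brand 1 can switch to Heavy (-5 → 2). Not NE.
(Moderate, Blitz): Brand 1 gets 4, best alternative 2; Brand 2 gets 2, best alternative 0. No profitable deviation — NE.
(Heavy, Light): Brand 2 can switch to Heavy (1 → 4). Not NE.
(Heavy, Moderate): Brand 2 can switch to Light (-1 → 1). Not NE.
(Heavy, Heavy): Brand 1 can switch to Blitz (2 → 4). Not NE.
(The remaining 5 profiles each have a profitable deviation by the same check.)

(Moderate, Blitz)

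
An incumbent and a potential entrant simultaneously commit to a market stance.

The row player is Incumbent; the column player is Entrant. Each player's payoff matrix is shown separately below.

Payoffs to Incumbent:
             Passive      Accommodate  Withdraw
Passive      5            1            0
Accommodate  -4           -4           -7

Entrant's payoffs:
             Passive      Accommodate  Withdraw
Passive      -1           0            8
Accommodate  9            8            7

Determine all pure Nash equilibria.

Incumbent against Passive: payoffs 5, -4 → best response Passive.
Incumbent against Accommodate: payoffs 1, -4 → best response Passive.
Incumbent against Withdraw: payoffs 0, -7 → best response Passive.
Entrant against Passive: payoffs -1, 0, 8 → best response Withdraw.
Entrant against Accommodate: payoffs 9, 8, 7 → best response Passive.
Mutual best responses: (Passive, Withdraw).

The unique pure-strategy Nash equilibrium is (Passive, Withdraw).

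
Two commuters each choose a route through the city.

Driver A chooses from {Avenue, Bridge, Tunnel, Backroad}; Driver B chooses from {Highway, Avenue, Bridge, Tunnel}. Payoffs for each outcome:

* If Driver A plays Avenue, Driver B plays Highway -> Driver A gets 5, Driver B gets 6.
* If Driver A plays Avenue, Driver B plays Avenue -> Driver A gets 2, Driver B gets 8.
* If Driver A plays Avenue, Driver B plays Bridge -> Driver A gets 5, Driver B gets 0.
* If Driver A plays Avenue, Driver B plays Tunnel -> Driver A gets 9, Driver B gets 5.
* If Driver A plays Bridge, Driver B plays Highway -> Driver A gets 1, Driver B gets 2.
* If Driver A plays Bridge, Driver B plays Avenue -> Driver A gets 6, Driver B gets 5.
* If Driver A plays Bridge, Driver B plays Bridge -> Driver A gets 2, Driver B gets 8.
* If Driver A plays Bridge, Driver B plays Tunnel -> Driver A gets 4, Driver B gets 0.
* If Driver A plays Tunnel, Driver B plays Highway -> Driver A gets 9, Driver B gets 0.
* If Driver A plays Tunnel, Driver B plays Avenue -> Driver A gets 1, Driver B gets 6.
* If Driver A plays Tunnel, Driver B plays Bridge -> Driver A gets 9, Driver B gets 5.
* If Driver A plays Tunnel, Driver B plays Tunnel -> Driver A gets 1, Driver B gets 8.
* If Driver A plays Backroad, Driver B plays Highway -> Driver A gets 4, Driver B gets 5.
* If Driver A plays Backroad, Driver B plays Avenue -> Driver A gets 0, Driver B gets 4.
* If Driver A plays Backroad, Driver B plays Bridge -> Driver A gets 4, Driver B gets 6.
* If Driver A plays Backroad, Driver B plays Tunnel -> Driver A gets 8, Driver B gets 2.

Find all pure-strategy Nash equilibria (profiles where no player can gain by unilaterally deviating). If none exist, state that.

This game has no pure Nash equilibrium.

(Avenue, Highway): Driver A can switch to Tunnel (5 → 9). Not NE.
(Avenue, Avenue): Driver A can switch to Bridge (2 → 6). Not NE.
(Avenue, Bridge): Driver A can switch to Tunnel (5 → 9). Not NE.
(Avenue, Tunnel): Driver B can switch to Highway (5 → 6). Not NE.
(Bridge, Highway): Driver A can switch to Avenue (1 → 5). Not NE.
(Bridge, Avenue): Driver B can switch to Bridge (5 → 8). Not NE.
(Bridge, Bridge): Driver A can switch to Avenue (2 → 5). Not NE.
(Bridge, Tunnel): Driver A can switch to Avenue (4 → 9). Not NE.
(Tunnel, Highway): Driver B can switch to Avenue (0 → 6). Not NE.
(Tunnel, Avenue): Driver A can switch to Avenue (1 → 2). Not NE.
(Tunnel, Bridge): Driver B can switch to Avenue (5 → 6). Not NE.
(Tunnel, Tunnel): Driver A can switch to Avenue (1 → 9). Not NE.
(The remaining 4 profiles each have a profitable deviation by the same check.)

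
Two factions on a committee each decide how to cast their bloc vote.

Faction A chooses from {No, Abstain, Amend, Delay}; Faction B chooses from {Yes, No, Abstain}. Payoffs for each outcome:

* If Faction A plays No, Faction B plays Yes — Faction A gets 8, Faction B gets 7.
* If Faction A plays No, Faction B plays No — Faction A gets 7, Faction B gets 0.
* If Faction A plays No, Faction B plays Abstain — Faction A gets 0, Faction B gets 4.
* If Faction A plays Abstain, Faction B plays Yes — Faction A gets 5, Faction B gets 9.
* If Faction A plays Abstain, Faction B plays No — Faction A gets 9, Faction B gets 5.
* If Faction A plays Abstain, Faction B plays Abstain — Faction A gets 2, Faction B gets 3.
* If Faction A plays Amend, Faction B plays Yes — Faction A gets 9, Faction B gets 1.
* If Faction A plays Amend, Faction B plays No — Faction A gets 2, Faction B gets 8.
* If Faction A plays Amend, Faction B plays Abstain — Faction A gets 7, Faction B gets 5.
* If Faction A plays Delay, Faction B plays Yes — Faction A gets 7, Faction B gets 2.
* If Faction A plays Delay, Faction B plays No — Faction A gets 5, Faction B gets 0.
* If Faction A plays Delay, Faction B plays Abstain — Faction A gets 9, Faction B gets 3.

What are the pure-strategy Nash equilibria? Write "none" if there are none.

Mark each player's best response to every combination of opponents' strategies; a profile where every player is best-responding is a pure Nash equilibrium.
Faction A against Yes: payoffs 8, 5, 9, 7 → best response Amend.
Faction A against No: payoffs 7, 9, 2, 5 → best response Abstain.
Faction A against Abstain: payoffs 0, 2, 7, 9 → best response Delay.
Faction B against No: payoffs 7, 0, 4 → best response Yes.
Faction B against Abstain: payoffs 9, 5, 3 → best response Yes.
Faction B against Amend: payoffs 1, 8, 5 → best response No.
Faction B against Delay: payoffs 2, 0, 3 → best response Abstain.
Mutual best responses: (Delay, Abstain).

(Delay, Abstain)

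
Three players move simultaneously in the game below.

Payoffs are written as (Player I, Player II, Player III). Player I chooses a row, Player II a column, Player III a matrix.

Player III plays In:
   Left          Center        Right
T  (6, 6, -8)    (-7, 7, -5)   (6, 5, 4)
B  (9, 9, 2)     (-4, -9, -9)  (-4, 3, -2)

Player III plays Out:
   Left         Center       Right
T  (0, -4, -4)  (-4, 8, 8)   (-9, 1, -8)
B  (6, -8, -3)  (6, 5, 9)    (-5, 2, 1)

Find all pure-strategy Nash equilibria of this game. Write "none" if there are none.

Pure-strategy Nash equilibria: (B, Left, In); (B, Center, Out)

Player I against (Left, In): payoffs 6, 9 → best response B.
Player I against (Left, Out): payoffs 0, 6 → best response B.
Player I against (Center, In): payoffs -7, -4 → best response B.
Player I against (Center, Out): payoffs -4, 6 → best response B.
Player I against (Right, In): payoffs 6, -4 → best response T.
Player I against (Right, Out): payoffs -9, -5 → best response B.
Player II against (T, In): payoffs 6, 7, 5 → best response Center.
Player II against (T, Out): payoffs -4, 8, 1 → best response Center.
Player II against (B, In): payoffs 9, -9, 3 → best response Left.
Player II against (B, Out): payoffs -8, 5, 2 → best response Center.
Player III against (T, Left): payoffs -8, -4 → best response Out.
Player III against (T, Center): payoffs -5, 8 → best response Out.
Player III against (T, Right): payoffs 4, -8 → best response In.
Player III against (B, Left): payoffs 2, -3 → best response In.
Player III against (B, Center): payoffs -9, 9 → best response Out.
Player III against (B, Right): payoffs -2, 1 → best response Out.
Mutual best responses: (B, Left, In); (B, Center, Out).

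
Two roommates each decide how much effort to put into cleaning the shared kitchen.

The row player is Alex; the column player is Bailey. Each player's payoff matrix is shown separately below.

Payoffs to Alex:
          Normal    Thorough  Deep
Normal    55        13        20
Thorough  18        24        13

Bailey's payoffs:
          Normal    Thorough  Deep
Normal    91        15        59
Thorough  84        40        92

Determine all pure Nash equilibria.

Alex against Normal: payoffs 55, 18 → best response Normal.
Alex against Thorough: payoffs 13, 24 → best response Thorough.
Alex against Deep: payoffs 20, 13 → best response Normal.
Bailey against Normal: payoffs 91, 15, 59 → best response Normal.
Bailey against Thorough: payoffs 84, 40, 92 → best response Deep.
Mutual best responses: (Normal, Normal).

(Normal, Normal)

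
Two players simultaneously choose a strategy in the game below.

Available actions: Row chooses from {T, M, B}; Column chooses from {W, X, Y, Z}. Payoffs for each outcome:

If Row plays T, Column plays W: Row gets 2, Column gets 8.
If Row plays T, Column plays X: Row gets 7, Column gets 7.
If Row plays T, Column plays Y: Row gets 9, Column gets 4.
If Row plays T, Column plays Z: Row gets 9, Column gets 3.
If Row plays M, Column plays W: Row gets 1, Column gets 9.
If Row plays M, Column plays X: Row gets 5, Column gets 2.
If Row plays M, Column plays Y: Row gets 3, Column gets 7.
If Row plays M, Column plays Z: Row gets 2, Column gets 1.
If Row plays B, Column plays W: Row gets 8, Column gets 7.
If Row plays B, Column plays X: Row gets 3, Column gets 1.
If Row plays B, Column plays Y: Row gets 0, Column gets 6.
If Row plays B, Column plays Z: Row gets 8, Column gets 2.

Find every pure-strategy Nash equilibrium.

(B, W)

Check each profile: it is a Nash equilibrium iff no player can strictly gain by switching unilaterally.
(T, W): Row can switch to B (2 → 8). Not NE.
(T, X): Column can switch to W (7 → 8). Not NE.
(T, Y): Column can switch to W (4 → 8). Not NE.
(T, Z): Column can switch to W (3 → 8). Not NE.
(M, W): Row can switch to T (1 → 2). Not NE.
(M, X): Row can switch to T (5 → 7). Not NE.
(B, W): Row gets 8, best alternative 2; Column gets 7, best alternative 6. No profitable deviation — NE.
(The remaining 5 profiles each have a profitable deviation by the same check.)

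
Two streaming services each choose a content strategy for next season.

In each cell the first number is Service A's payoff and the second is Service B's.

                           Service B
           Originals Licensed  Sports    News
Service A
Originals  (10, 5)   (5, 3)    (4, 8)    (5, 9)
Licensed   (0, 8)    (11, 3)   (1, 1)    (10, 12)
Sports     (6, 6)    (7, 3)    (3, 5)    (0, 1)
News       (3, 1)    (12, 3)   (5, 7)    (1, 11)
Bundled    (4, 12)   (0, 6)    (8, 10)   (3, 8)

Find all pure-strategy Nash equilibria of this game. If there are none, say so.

Service A against Originals: payoffs 10, 0, 6, 3, 4 → best response Originals.
Service A against Licensed: payoffs 5, 11, 7, 12, 0 → best response News.
Service A against Sports: payoffs 4, 1, 3, 5, 8 → best response Bundled.
Service A against News: payoffs 5, 10, 0, 1, 3 → best response Licensed.
Service B against Originals: payoffs 5, 3, 8, 9 → best response News.
Service B against Licensed: payoffs 8, 3, 1, 12 → best response News.
Service B against Sports: payoffs 6, 3, 5, 1 → best response Originals.
Service B against News: payoffs 1, 3, 7, 11 → best response News.
Service B against Bundled: payoffs 12, 6, 10, 8 → best response Originals.
Mutual best responses: (Licensed, News).

Pure NE: (Licensed, News)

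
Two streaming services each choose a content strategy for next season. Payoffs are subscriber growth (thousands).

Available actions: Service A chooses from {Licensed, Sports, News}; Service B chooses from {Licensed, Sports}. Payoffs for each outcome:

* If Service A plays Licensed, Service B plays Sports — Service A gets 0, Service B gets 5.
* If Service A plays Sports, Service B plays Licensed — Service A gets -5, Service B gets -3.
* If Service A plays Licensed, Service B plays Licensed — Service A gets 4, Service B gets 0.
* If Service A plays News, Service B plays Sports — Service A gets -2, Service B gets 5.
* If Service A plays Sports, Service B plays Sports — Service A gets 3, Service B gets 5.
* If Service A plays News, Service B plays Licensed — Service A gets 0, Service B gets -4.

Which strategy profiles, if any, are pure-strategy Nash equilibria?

Service A against Licensed: payoffs 4, -5, 0 → best response Licensed.
Service A against Sports: payoffs 0, 3, -2 → best response Sports.
Service B against Licensed: payoffs 0, 5 → best response Sports.
Service B against Sports: payoffs -3, 5 → best response Sports.
Service B against News: payoffs -4, 5 → best response Sports.
Mutual best responses: (Sports, Sports).

Pure NE: (Sports, Sports)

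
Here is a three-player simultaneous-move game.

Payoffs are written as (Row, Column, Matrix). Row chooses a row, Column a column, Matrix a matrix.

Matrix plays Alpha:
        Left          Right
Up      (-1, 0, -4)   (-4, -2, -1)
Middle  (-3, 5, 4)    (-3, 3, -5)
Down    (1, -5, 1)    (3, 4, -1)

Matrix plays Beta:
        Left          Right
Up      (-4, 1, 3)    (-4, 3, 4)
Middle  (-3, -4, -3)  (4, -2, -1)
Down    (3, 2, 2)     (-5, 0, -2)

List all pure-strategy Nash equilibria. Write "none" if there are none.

Mark each player's best response to every combination of opponents' strategies; a profile where every player is best-responding is a pure Nash equilibrium.
Row against (Left, Alpha): payoffs -1, -3, 1 → best response Down.
Row against (Left, Beta): payoffs -4, -3, 3 → best response Down.
Row against (Right, Alpha): payoffs -4, -3, 3 → best response Down.
Row against (Right, Beta): payoffs -4, 4, -5 → best response Middle.
Column against (Up, Alpha): payoffs 0, -2 → best response Left.
Column against (Up, Beta): payoffs 1, 3 → best response Right.
Column against (Middle, Alpha): payoffs 5, 3 → best response Left.
Column against (Middle, Beta): payoffs -4, -2 → best response Right.
Column against (Down, Alpha): payoffs -5, 4 → best response Right.
Column against (Down, Beta): payoffs 2, 0 → best response Left.
Matrix against (Up, Left): payoffs -4, 3 → best response Beta.
Matrix against (Up, Right): payoffs -1, 4 → best response Beta.
Matrix against (Middle, Left): payoffs 4, -3 → best response Alpha.
Matrix against (Middle, Right): payoffs -5, -1 → best response Beta.
Matrix against (Down, Left): payoffs 1, 2 → best response Beta.
Matrix against (Down, Right): payoffs -1, -2 → best response Alpha.
Mutual best responses: (Middle, Right, Beta); (Down, Left, Beta); (Down, Right, Alpha).

(Middle, Right, Beta), (Down, Left, Beta), (Down, Right, Alpha)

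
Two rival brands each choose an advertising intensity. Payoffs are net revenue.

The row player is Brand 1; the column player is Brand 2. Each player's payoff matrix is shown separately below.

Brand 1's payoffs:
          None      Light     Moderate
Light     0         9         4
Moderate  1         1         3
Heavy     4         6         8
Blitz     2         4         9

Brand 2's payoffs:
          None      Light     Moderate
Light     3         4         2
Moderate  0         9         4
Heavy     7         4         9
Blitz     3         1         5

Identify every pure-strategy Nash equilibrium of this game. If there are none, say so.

Brand 1 against None: payoffs 0, 1, 4, 2 → best response Heavy.
Brand 1 against Light: payoffs 9, 1, 6, 4 → best response Light.
Brand 1 against Moderate: payoffs 4, 3, 8, 9 → best response Blitz.
Brand 2 against Light: payoffs 3, 4, 2 → best response Light.
Brand 2 against Moderate: payoffs 0, 9, 4 → best response Light.
Brand 2 against Heavy: payoffs 7, 4, 9 → best response Moderate.
Brand 2 against Blitz: payoffs 3, 1, 5 → best response Moderate.
Mutual best responses: (Light, Light); (Blitz, Moderate).

Pure-strategy Nash equilibria: (Light, Light); (Blitz, Moderate)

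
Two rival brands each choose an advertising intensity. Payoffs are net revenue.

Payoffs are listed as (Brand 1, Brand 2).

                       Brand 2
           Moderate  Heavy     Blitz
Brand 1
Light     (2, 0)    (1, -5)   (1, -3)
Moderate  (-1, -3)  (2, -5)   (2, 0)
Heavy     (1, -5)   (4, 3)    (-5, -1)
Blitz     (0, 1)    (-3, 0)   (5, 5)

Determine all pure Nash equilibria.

(Light, Moderate), (Heavy, Heavy), (Blitz, Blitz)

(Light, Moderate): Brand 1 gets 2, best alternative 1; Brand 2 gets 0, best alternative -3. No profitable deviation — NE.
(Light, Heavy): Brand 1 can switch to Moderate (1 → 2). Not NE.
(Light, Blitz): Brand 1 can switch to Moderate (1 → 2). Not NE.
(Moderate, Moderate): Brand 1 can switch to Light (-1 → 2). Not NE.
(Moderate, Heavy): Brand 1 can switch to Heavy (2 → 4). Not NE.
(Moderate, Blitz): Brand 1 can switch to Blitz (2 → 5). Not NE.
(Heavy, Moderate): Brand 1 can switch to Light (1 → 2). Not NE.
(Heavy, Heavy): Brand 1 gets 4, best alternative 2; Brand 2 gets 3, best alternative -1. No profitable deviation — NE.
(Heavy, Blitz): Brand 1 can switch to Light (-5 → 1). Not NE.
(Blitz, Moderate): Brand 1 can switch to Light (0 → 2). Not NE.
(Blitz, Blitz): Brand 1 gets 5, best alternative 2; Brand 2 gets 5, best alternative 1. No profitable deviation — NE.
(The remaining 1 profile has a profitable deviation by the same check.)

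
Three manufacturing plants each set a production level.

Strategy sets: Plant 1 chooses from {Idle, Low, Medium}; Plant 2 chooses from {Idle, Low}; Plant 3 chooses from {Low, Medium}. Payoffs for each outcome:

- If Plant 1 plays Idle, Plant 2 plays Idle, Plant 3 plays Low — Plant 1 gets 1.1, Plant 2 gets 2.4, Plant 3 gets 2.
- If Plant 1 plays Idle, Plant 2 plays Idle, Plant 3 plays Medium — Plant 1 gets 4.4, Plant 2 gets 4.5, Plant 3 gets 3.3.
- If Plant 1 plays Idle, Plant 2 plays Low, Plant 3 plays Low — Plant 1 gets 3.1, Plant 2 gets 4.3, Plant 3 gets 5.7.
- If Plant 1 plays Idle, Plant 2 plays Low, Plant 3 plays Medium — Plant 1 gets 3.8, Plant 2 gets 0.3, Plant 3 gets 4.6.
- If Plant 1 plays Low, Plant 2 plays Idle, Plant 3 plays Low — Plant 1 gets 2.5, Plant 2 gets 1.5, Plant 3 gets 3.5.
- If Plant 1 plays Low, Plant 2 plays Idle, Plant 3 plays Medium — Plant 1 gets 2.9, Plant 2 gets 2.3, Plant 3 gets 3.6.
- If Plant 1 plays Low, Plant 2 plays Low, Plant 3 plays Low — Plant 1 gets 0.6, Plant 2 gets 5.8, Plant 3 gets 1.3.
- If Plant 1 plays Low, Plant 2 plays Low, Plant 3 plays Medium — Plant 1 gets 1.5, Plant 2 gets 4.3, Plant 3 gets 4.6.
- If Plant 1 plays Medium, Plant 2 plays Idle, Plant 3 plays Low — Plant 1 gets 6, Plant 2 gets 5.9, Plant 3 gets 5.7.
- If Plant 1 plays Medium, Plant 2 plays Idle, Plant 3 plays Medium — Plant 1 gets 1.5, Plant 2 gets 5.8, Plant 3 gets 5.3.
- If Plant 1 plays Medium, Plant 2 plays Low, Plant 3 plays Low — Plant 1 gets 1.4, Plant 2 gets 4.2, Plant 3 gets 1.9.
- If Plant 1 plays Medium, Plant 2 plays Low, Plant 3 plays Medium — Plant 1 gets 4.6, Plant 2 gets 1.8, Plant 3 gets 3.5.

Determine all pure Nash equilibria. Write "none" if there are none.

(Idle, Idle, Medium) and (Idle, Low, Low) and (Medium, Idle, Low)

Plant 1 against (Idle, Low): payoffs 1.1, 2.5, 6 → best response Medium.
Plant 1 against (Idle, Medium): payoffs 4.4, 2.9, 1.5 → best response Idle.
Plant 1 against (Low, Low): payoffs 3.1, 0.6, 1.4 → best response Idle.
Plant 1 against (Low, Medium): payoffs 3.8, 1.5, 4.6 → best response Medium.
Plant 2 against (Idle, Low): payoffs 2.4, 4.3 → best response Low.
Plant 2 against (Idle, Medium): payoffs 4.5, 0.3 → best response Idle.
Plant 2 against (Low, Low): payoffs 1.5, 5.8 → best response Low.
Plant 2 against (Low, Medium): payoffs 2.3, 4.3 → best response Low.
Plant 2 against (Medium, Low): payoffs 5.9, 4.2 → best response Idle.
Plant 2 against (Medium, Medium): payoffs 5.8, 1.8 → best response Idle.
Plant 3 against (Idle, Idle): payoffs 2, 3.3 → best response Medium.
Plant 3 against (Idle, Low): payoffs 5.7, 4.6 → best response Low.
Plant 3 against (Low, Idle): payoffs 3.5, 3.6 → best response Medium.
Plant 3 against (Low, Low): payoffs 1.3, 4.6 → best response Medium.
Plant 3 against (Medium, Idle): payoffs 5.7, 5.3 → best response Low.
Plant 3 against (Medium, Low): payoffs 1.9, 3.5 → best response Medium.
Mutual best responses: (Idle, Idle, Medium); (Idle, Low, Low); (Medium, Idle, Low).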